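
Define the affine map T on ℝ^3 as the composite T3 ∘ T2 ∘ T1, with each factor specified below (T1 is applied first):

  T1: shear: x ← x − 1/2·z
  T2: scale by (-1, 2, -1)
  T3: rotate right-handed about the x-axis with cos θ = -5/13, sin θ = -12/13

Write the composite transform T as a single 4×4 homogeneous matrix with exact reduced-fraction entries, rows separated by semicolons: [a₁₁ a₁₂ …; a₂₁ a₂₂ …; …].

T1 = [1 0 -1/2 0; 0 1 0 0; 0 0 1 0; 0 0 0 1]
T2·T1 = [-1 0 1/2 0; 0 2 0 0; 0 0 -1 0; 0 0 0 1]
T3·…·T1 = [-1 0 1/2 0; 0 -10/13 -12/13 0; 0 -24/13 5/13 0; 0 0 0 1]

T = [-1 0 1/2 0; 0 -10/13 -12/13 0; 0 -24/13 5/13 0; 0 0 0 1]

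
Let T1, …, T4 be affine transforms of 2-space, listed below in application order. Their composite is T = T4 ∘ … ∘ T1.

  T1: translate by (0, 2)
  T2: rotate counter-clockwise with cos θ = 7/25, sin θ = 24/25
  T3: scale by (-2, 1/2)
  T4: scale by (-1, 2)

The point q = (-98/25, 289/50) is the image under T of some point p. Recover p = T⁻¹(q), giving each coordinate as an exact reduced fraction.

p = (5, 3/2)

T1 = [1 0 0; 0 1 2; 0 0 1]
T2·T1 = [7/25 -24/25 -48/25; 24/25 7/25 14/25; 0 0 1]
T3·…·T1 = [-14/25 48/25 96/25; 12/25 7/50 7/25; 0 0 1]
T4·…·T1 = [14/25 -48/25 -96/25; 24/25 7/25 14/25; 0 0 1]
det M = 2; M⁻¹ = [7/50 24/25 0; -12/25 7/25 -2; 0 0 1]
M⁻¹ · (-98/25, 289/50)ᵀ = (5, 3/2)ᵀ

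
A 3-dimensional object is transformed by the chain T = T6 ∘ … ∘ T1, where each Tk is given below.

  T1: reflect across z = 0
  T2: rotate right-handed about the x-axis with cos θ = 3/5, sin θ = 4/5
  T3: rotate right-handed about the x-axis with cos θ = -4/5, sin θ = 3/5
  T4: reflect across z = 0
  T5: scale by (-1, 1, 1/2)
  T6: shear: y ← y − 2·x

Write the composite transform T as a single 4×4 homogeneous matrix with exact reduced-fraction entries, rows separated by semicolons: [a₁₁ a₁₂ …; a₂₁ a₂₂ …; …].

T1 = [1 0 0 0; 0 1 0 0; 0 0 -1 0; 0 0 0 1]
T2·T1 = [1 0 0 0; 0 3/5 4/5 0; 0 4/5 -3/5 0; 0 0 0 1]
T3·…·T1 = [1 0 0 0; 0 -24/25 -7/25 0; 0 -7/25 24/25 0; 0 0 0 1]
T4·…·T1 = [1 0 0 0; 0 -24/25 -7/25 0; 0 7/25 -24/25 0; 0 0 0 1]
T5·…·T1 = [-1 0 0 0; 0 -24/25 -7/25 0; 0 7/50 -12/25 0; 0 0 0 1]
T6·…·T1 = [-1 0 0 0; 2 -24/25 -7/25 0; 0 7/50 -12/25 0; 0 0 0 1]

T = [-1 0 0 0; 2 -24/25 -7/25 0; 0 7/50 -12/25 0; 0 0 0 1]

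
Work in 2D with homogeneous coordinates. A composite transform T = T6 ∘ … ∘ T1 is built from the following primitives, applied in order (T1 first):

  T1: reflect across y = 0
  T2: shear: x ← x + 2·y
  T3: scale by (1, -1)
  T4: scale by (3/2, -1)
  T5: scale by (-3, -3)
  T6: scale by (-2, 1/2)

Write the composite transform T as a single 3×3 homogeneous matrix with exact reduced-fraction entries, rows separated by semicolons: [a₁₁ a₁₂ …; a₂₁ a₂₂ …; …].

T = [9 -18 0; 0 3/2 0; 0 0 1]

T1 = [1 0 0; 0 -1 0; 0 0 1]
T2·T1 = [1 -2 0; 0 -1 0; 0 0 1]
T3·…·T1 = [1 -2 0; 0 1 0; 0 0 1]
T4·…·T1 = [3/2 -3 0; 0 -1 0; 0 0 1]
T5·…·T1 = [-9/2 9 0; 0 3 0; 0 0 1]
T6·…·T1 = [9 -18 0; 0 3/2 0; 0 0 1]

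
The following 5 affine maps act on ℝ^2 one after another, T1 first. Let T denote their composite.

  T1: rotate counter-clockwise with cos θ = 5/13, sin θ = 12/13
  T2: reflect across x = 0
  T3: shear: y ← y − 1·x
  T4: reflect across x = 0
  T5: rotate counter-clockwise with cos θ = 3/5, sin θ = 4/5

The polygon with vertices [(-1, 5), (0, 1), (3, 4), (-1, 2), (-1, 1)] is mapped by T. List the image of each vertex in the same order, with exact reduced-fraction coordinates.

image vertices: (1/5, -32/5), (-8/65, -69/65), (-191/65, -63/65), (37/65, -209/65), (9/13, -28/13)

T1 rotate counter-clockwise with cos θ = 5/13, sin θ = 12/13: (-1, 5) → (-5, 1); (0, 1) → (-12/13, 5/13); (3, 4) → (-33/13, 56/13); (-1, 2) → (-29/13, -2/13); (-1, 1) → (-17/13, -7/13)
T2 reflect across x = 0: (-5, 1) → (5, 1); (-12/13, 5/13) → (12/13, 5/13); (-33/13, 56/13) → (33/13, 56/13); (-29/13, -2/13) → (29/13, -2/13); (-17/13, -7/13) → (17/13, -7/13)
T3 shear: y ← y − 1·x: (5, 1) → (5, -4); (12/13, 5/13) → (12/13, -7/13); (33/13, 56/13) → (33/13, 23/13); (29/13, -2/13) → (29/13, -31/13); (17/13, -7/13) → (17/13, -24/13)
T4 reflect across x = 0: (5, -4) → (-5, -4); (12/13, -7/13) → (-12/13, -7/13); (33/13, 23/13) → (-33/13, 23/13); (29/13, -31/13) → (-29/13, -31/13); (17/13, -24/13) → (-17/13, -24/13)
T5 rotate counter-clockwise with cos θ = 3/5, sin θ = 4/5: (-5, -4) → (1/5, -32/5); (-12/13, -7/13) → (-8/65, -69/65); (-33/13, 23/13) → (-191/65, -63/65); (-29/13, -31/13) → (37/65, -209/65); (-17/13, -24/13) → (9/13, -28/13)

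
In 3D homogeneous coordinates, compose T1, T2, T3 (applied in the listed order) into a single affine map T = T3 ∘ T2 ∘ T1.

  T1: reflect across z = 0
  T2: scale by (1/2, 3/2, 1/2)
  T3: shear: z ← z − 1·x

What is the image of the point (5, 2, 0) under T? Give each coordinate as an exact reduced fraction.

T(p) = (5/2, 3, -5/2)

T1 reflect across z = 0: (5, 2, 0) → (5, 2, 0)
T2 scale by (1/2, 3/2, 1/2): (5, 2, 0) → (5/2, 3, 0)
T3 shear: z ← z − 1·x: (5/2, 3, 0) → (5/2, 3, -5/2)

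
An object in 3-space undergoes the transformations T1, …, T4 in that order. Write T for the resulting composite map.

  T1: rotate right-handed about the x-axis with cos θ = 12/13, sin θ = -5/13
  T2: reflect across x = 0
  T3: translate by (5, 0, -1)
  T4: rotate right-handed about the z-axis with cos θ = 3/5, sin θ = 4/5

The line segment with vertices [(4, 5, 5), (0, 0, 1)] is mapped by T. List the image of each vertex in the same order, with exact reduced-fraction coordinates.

T1 rotate right-handed about the x-axis with cos θ = 12/13, sin θ = -5/13: (4, 5, 5) → (4, 85/13, 35/13); (0, 0, 1) → (0, 5/13, 12/13)
T2 reflect across x = 0: (4, 85/13, 35/13) → (-4, 85/13, 35/13); (0, 5/13, 12/13) → (0, 5/13, 12/13)
T3 translate by (5, 0, -1): (-4, 85/13, 35/13) → (1, 85/13, 22/13); (0, 5/13, 12/13) → (5, 5/13, -1/13)
T4 rotate right-handed about the z-axis with cos θ = 3/5, sin θ = 4/5: (1, 85/13, 22/13) → (-301/65, 307/65, 22/13); (5, 5/13, -1/13) → (35/13, 55/13, -1/13)

image vertices: (-301/65, 307/65, 22/13), (35/13, 55/13, -1/13)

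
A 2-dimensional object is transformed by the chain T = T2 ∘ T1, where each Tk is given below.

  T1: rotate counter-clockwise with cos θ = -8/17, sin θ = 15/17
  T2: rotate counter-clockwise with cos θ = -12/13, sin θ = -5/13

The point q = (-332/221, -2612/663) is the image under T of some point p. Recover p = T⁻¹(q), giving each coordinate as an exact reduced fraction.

T1 = [-8/17 -15/17 0; 15/17 -8/17 0; 0 0 1]
T2·T1 = [171/221 140/221 0; -140/221 171/221 0; 0 0 1]
det M = 1; M⁻¹ = [171/221 -140/221 0; 140/221 171/221 0; 0 0 1]
M⁻¹ · (-332/221, -2612/663)ᵀ = (4/3, -4)ᵀ

p = (4/3, -4)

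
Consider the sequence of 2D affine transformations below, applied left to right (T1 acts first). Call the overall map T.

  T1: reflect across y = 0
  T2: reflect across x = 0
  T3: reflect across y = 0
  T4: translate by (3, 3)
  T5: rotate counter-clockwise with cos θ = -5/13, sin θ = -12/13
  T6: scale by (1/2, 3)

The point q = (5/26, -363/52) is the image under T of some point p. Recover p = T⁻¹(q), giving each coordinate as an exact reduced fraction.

T1 = [1 0 0; 0 -1 0; 0 0 1]
T2·T1 = [-1 0 0; 0 -1 0; 0 0 1]
T3·…·T1 = [-1 0 0; 0 1 0; 0 0 1]
T4·…·T1 = [-1 0 3; 0 1 3; 0 0 1]
T5·…·T1 = [5/13 12/13 21/13; 12/13 -5/13 -51/13; 0 0 1]
T6·…·T1 = [5/26 6/13 21/26; 36/13 -15/13 -153/13; 0 0 1]
det M = -3/2; M⁻¹ = [10/13 4/13 3; 24/13 -5/39 -3; 0 0 1]
M⁻¹ · (5/26, -363/52)ᵀ = (1, -7/4)ᵀ

p = (1, -7/4)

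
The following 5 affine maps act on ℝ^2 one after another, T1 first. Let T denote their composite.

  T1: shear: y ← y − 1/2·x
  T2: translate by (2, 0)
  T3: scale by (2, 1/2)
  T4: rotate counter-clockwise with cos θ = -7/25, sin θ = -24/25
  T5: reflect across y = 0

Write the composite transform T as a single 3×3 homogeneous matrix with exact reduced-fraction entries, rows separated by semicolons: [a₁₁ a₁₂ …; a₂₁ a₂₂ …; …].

T1 = [1 0 0; -1/2 1 0; 0 0 1]
T2·T1 = [1 0 2; -1/2 1 0; 0 0 1]
T3·…·T1 = [2 0 4; -1/4 1/2 0; 0 0 1]
T4·…·T1 = [-4/5 12/25 -28/25; -37/20 -7/50 -96/25; 0 0 1]
T5·…·T1 = [-4/5 12/25 -28/25; 37/20 7/50 96/25; 0 0 1]

T = [-4/5 12/25 -28/25; 37/20 7/50 96/25; 0 0 1]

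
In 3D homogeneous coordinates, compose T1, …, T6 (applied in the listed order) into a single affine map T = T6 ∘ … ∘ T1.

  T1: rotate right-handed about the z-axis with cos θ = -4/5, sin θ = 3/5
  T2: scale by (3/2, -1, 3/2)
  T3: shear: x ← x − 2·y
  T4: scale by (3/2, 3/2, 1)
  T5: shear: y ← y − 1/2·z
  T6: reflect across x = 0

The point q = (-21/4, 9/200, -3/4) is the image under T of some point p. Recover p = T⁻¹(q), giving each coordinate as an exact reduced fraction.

T1 = [-4/5 -3/5 0 0; 3/5 -4/5 0 0; 0 0 1 0; 0 0 0 1]
T2·T1 = [-6/5 -9/10 0 0; -3/5 4/5 0 0; 0 0 3/2 0; 0 0 0 1]
T3·…·T1 = [0 -5/2 0 0; -3/5 4/5 0 0; 0 0 3/2 0; 0 0 0 1]
T4·…·T1 = [0 -15/4 0 0; -9/10 6/5 0 0; 0 0 3/2 0; 0 0 0 1]
T5·…·T1 = [0 -15/4 0 0; -9/10 6/5 -3/4 0; 0 0 3/2 0; 0 0 0 1]
T6·…·T1 = [0 15/4 0 0; -9/10 6/5 -3/4 0; 0 0 3/2 0; 0 0 0 1]
det M = 81/16; M⁻¹ = [16/45 -10/9 -5/9 0; 4/15 0 0 0; 0 0 2/3 0; 0 0 0 1]
M⁻¹ · (-21/4, 9/200, -3/4)ᵀ = (-3/2, -7/5, -1/2)ᵀ

p = (-3/2, -7/5, -1/2)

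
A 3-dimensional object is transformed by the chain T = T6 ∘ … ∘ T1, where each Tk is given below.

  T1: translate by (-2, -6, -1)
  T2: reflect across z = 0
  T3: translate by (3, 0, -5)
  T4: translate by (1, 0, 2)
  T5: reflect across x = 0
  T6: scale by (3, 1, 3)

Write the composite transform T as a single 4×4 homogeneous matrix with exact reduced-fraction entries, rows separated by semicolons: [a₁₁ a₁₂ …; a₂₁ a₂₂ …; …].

T1 = [1 0 0 -2; 0 1 0 -6; 0 0 1 -1; 0 0 0 1]
T2·T1 = [1 0 0 -2; 0 1 0 -6; 0 0 -1 1; 0 0 0 1]
T3·…·T1 = [1 0 0 1; 0 1 0 -6; 0 0 -1 -4; 0 0 0 1]
T4·…·T1 = [1 0 0 2; 0 1 0 -6; 0 0 -1 -2; 0 0 0 1]
T5·…·T1 = [-1 0 0 -2; 0 1 0 -6; 0 0 -1 -2; 0 0 0 1]
T6·…·T1 = [-3 0 0 -6; 0 1 0 -6; 0 0 -3 -6; 0 0 0 1]

T = [-3 0 0 -6; 0 1 0 -6; 0 0 -3 -6; 0 0 0 1]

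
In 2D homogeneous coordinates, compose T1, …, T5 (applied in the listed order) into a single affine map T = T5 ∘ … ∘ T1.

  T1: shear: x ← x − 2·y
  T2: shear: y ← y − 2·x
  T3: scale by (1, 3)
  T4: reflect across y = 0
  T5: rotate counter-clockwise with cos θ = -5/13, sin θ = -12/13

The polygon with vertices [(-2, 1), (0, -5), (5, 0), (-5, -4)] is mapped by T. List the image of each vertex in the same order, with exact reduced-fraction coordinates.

image vertices: (-304/13, 183/13), (850/13, -495/13), (335/13, -210/13), (345/13, -186/13)

T1 shear: x ← x − 2·y: (-2, 1) → (-4, 1); (0, -5) → (10, -5); (5, 0) → (5, 0); (-5, -4) → (3, -4)
T2 shear: y ← y − 2·x: (-4, 1) → (-4, 9); (10, -5) → (10, -25); (5, 0) → (5, -10); (3, -4) → (3, -10)
T3 scale by (1, 3): (-4, 9) → (-4, 27); (10, -25) → (10, -75); (5, -10) → (5, -30); (3, -10) → (3, -30)
T4 reflect across y = 0: (-4, 27) → (-4, -27); (10, -75) → (10, 75); (5, -30) → (5, 30); (3, -30) → (3, 30)
T5 rotate counter-clockwise with cos θ = -5/13, sin θ = -12/13: (-4, -27) → (-304/13, 183/13); (10, 75) → (850/13, -495/13); (5, 30) → (335/13, -210/13); (3, 30) → (345/13, -186/13)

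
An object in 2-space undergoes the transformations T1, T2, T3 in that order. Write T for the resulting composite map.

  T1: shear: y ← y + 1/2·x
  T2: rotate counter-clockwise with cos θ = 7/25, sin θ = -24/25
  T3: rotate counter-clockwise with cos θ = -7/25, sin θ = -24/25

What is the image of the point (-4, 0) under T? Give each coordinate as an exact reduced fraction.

T(p) = (4, 2)

T1 shear: y ← y + 1/2·x: (-4, 0) → (-4, -2)
T2 rotate counter-clockwise with cos θ = 7/25, sin θ = -24/25: (-4, -2) → (-76/25, 82/25)
T3 rotate counter-clockwise with cos θ = -7/25, sin θ = -24/25: (-76/25, 82/25) → (4, 2)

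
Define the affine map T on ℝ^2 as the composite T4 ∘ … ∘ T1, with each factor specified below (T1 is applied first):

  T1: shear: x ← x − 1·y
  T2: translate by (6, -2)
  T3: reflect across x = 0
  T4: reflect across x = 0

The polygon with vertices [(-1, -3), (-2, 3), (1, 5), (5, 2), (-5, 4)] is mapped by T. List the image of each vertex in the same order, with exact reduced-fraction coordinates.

T1 shear: x ← x − 1·y: (-1, -3) → (2, -3); (-2, 3) → (-5, 3); (1, 5) → (-4, 5); (5, 2) → (3, 2); (-5, 4) → (-9, 4)
T2 translate by (6, -2): (2, -3) → (8, -5); (-5, 3) → (1, 1); (-4, 5) → (2, 3); (3, 2) → (9, 0); (-9, 4) → (-3, 2)
T3 reflect across x = 0: (8, -5) → (-8, -5); (1, 1) → (-1, 1); (2, 3) → (-2, 3); (9, 0) → (-9, 0); (-3, 2) → (3, 2)
T4 reflect across x = 0: (-8, -5) → (8, -5); (-1, 1) → (1, 1); (-2, 3) → (2, 3); (-9, 0) → (9, 0); (3, 2) → (-3, 2)

image vertices: (8, -5), (1, 1), (2, 3), (9, 0), (-3, 2)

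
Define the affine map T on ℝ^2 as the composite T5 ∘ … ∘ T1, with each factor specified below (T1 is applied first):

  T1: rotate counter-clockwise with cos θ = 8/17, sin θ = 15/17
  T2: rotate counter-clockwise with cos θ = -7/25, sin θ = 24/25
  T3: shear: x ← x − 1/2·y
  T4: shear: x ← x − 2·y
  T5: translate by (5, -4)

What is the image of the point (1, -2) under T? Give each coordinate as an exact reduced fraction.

T1 rotate counter-clockwise with cos θ = 8/17, sin θ = 15/17: (1, -2) → (38/17, -1/17)
T2 rotate counter-clockwise with cos θ = -7/25, sin θ = 24/25: (38/17, -1/17) → (-242/425, 919/425)
T3 shear: x ← x − 1/2·y: (-242/425, 919/425) → (-1403/850, 919/425)
T4 shear: x ← x − 2·y: (-1403/850, 919/425) → (-5079/850, 919/425)
T5 translate by (5, -4): (-5079/850, 919/425) → (-829/850, -781/425)

T(p) = (-829/850, -781/425)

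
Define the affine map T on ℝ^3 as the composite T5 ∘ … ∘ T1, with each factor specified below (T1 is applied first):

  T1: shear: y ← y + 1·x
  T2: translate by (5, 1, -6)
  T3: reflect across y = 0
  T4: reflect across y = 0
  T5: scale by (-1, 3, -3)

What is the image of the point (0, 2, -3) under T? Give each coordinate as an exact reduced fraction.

T(p) = (-5, 9, 27)

T1 shear: y ← y + 1·x: (0, 2, -3) → (0, 2, -3)
T2 translate by (5, 1, -6): (0, 2, -3) → (5, 3, -9)
T3 reflect across y = 0: (5, 3, -9) → (5, -3, -9)
T4 reflect across y = 0: (5, -3, -9) → (5, 3, -9)
T5 scale by (-1, 3, -3): (5, 3, -9) → (-5, 9, 27)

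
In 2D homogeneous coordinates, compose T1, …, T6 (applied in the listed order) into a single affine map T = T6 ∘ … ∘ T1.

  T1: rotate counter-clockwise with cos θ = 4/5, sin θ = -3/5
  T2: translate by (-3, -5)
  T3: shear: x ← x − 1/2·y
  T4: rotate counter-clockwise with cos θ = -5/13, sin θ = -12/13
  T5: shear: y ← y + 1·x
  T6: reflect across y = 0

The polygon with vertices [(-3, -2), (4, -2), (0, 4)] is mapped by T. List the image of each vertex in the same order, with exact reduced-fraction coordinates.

T1 rotate counter-clockwise with cos θ = 4/5, sin θ = -3/5: (-3, -2) → (-18/5, 1/5); (4, -2) → (2, -4); (0, 4) → (12/5, 16/5)
T2 translate by (-3, -5): (-18/5, 1/5) → (-33/5, -24/5); (2, -4) → (-1, -9); (12/5, 16/5) → (-3/5, -9/5)
T3 shear: x ← x − 1/2·y: (-33/5, -24/5) → (-21/5, -24/5); (-1, -9) → (7/2, -9); (-3/5, -9/5) → (3/10, -9/5)
T4 rotate counter-clockwise with cos θ = -5/13, sin θ = -12/13: (-21/5, -24/5) → (-183/65, 372/65); (7/2, -9) → (-251/26, 3/13); (3/10, -9/5) → (-231/130, 27/65)
T5 shear: y ← y + 1·x: (-183/65, 372/65) → (-183/65, 189/65); (-251/26, 3/13) → (-251/26, -245/26); (-231/130, 27/65) → (-231/130, -177/130)
T6 reflect across y = 0: (-183/65, 189/65) → (-183/65, -189/65); (-251/26, -245/26) → (-251/26, 245/26); (-231/130, -177/130) → (-231/130, 177/130)

image vertices: (-183/65, -189/65), (-251/26, 245/26), (-231/130, 177/130)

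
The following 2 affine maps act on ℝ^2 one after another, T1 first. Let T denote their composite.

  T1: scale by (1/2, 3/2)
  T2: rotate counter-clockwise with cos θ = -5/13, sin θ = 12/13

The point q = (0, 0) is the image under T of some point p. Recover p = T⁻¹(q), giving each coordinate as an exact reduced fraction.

T1 = [1/2 0 0; 0 3/2 0; 0 0 1]
T2·T1 = [-5/26 -18/13 0; 6/13 -15/26 0; 0 0 1]
det M = 3/4; M⁻¹ = [-10/13 24/13 0; -8/13 -10/39 0; 0 0 1]
M⁻¹ · (0, 0)ᵀ = (0, 0)ᵀ

p = (0, 0)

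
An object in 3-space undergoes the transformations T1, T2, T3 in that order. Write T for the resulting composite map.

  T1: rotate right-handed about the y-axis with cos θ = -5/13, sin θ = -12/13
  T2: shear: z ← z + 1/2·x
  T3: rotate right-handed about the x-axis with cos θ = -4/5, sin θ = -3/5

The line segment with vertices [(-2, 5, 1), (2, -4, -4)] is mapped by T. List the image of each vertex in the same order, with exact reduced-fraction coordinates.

image vertices: (-2/13, -70/13, -15/13), (38/13, 397/65, -96/65)

T1 rotate right-handed about the y-axis with cos θ = -5/13, sin θ = -12/13: (-2, 5, 1) → (-2/13, 5, -29/13); (2, -4, -4) → (38/13, -4, 44/13)
T2 shear: z ← z + 1/2·x: (-2/13, 5, -29/13) → (-2/13, 5, -30/13); (38/13, -4, 44/13) → (38/13, -4, 63/13)
T3 rotate right-handed about the x-axis with cos θ = -4/5, sin θ = -3/5: (-2/13, 5, -30/13) → (-2/13, -70/13, -15/13); (38/13, -4, 63/13) → (38/13, 397/65, -96/65)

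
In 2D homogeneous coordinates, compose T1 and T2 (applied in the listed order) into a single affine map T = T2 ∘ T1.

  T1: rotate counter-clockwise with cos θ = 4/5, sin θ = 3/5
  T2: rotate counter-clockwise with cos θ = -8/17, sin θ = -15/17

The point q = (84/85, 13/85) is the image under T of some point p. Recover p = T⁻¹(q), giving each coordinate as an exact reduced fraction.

T1 = [4/5 -3/5 0; 3/5 4/5 0; 0 0 1]
T2·T1 = [13/85 84/85 0; -84/85 13/85 0; 0 0 1]
det M = 1; M⁻¹ = [13/85 -84/85 0; 84/85 13/85 0; 0 0 1]
M⁻¹ · (84/85, 13/85)ᵀ = (0, 1)ᵀ

p = (0, 1)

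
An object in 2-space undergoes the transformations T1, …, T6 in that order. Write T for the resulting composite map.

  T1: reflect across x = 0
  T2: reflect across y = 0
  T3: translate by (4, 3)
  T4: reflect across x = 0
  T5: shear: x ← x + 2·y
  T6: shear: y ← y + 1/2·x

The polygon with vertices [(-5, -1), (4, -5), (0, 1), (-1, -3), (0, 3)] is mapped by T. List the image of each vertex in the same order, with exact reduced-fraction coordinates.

image vertices: (-1, 7/2), (16, 16), (0, 2), (7, 19/2), (-4, -2)

T1 reflect across x = 0: (-5, -1) → (5, -1); (4, -5) → (-4, -5); (0, 1) → (0, 1); (-1, -3) → (1, -3); (0, 3) → (0, 3)
T2 reflect across y = 0: (5, -1) → (5, 1); (-4, -5) → (-4, 5); (0, 1) → (0, -1); (1, -3) → (1, 3); (0, 3) → (0, -3)
T3 translate by (4, 3): (5, 1) → (9, 4); (-4, 5) → (0, 8); (0, -1) → (4, 2); (1, 3) → (5, 6); (0, -3) → (4, 0)
T4 reflect across x = 0: (9, 4) → (-9, 4); (0, 8) → (0, 8); (4, 2) → (-4, 2); (5, 6) → (-5, 6); (4, 0) → (-4, 0)
T5 shear: x ← x + 2·y: (-9, 4) → (-1, 4); (0, 8) → (16, 8); (-4, 2) → (0, 2); (-5, 6) → (7, 6); (-4, 0) → (-4, 0)
T6 shear: y ← y + 1/2·x: (-1, 4) → (-1, 7/2); (16, 8) → (16, 16); (0, 2) → (0, 2); (7, 6) → (7, 19/2); (-4, 0) → (-4, -2)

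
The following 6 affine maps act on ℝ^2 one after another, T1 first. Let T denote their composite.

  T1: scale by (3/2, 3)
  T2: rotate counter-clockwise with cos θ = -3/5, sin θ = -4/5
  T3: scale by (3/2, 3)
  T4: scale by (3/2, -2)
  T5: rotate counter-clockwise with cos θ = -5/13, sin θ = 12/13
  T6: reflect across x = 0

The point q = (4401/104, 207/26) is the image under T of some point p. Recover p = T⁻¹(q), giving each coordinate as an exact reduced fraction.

p = (-1, 4)

T1 = [3/2 0 0; 0 3 0; 0 0 1]
T2·T1 = [-9/10 12/5 0; -6/5 -9/5 0; 0 0 1]
T3·…·T1 = [-27/20 18/5 0; -18/5 -27/5 0; 0 0 1]
T4·…·T1 = [-81/40 27/5 0; 36/5 54/5 0; 0 0 1]
T5·…·T1 = [-3051/520 -783/65 0; -603/130 54/65 0; 0 0 1]
T6·…·T1 = [3051/520 783/65 0; -603/130 54/65 0; 0 0 1]
det M = 243/4; M⁻¹ = [8/585 -116/585 0; 134/1755 113/1170 0; 0 0 1]
M⁻¹ · (4401/104, 207/26)ᵀ = (-1, 4)ᵀ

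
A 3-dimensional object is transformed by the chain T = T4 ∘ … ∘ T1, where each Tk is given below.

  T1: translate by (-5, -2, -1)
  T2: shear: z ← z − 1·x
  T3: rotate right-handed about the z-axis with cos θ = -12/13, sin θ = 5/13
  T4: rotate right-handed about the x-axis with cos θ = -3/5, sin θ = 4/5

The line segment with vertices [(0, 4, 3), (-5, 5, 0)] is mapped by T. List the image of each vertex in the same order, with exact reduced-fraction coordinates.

T1 translate by (-5, -2, -1): (0, 4, 3) → (-5, 2, 2); (-5, 5, 0) → (-10, 3, -1)
T2 shear: z ← z − 1·x: (-5, 2, 2) → (-5, 2, 7); (-10, 3, -1) → (-10, 3, 9)
T3 rotate right-handed about the z-axis with cos θ = -12/13, sin θ = 5/13: (-5, 2, 7) → (50/13, -49/13, 7); (-10, 3, 9) → (105/13, -86/13, 9)
T4 rotate right-handed about the x-axis with cos θ = -3/5, sin θ = 4/5: (50/13, -49/13, 7) → (50/13, -217/65, -469/65); (105/13, -86/13, 9) → (105/13, -42/13, -139/13)

image vertices: (50/13, -217/65, -469/65), (105/13, -42/13, -139/13)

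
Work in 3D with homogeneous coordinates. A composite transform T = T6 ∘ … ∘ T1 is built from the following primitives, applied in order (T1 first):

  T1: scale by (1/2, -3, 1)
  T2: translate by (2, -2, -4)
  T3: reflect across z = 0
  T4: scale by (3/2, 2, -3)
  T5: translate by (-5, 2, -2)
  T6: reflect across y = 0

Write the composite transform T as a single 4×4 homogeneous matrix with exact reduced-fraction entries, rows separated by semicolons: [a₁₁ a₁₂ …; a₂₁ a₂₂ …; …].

T = [3/4 0 0 -2; 0 6 0 2; 0 0 3 -14; 0 0 0 1]

T1 = [1/2 0 0 0; 0 -3 0 0; 0 0 1 0; 0 0 0 1]
T2·T1 = [1/2 0 0 2; 0 -3 0 -2; 0 0 1 -4; 0 0 0 1]
T3·…·T1 = [1/2 0 0 2; 0 -3 0 -2; 0 0 -1 4; 0 0 0 1]
T4·…·T1 = [3/4 0 0 3; 0 -6 0 -4; 0 0 3 -12; 0 0 0 1]
T5·…·T1 = [3/4 0 0 -2; 0 -6 0 -2; 0 0 3 -14; 0 0 0 1]
T6·…·T1 = [3/4 0 0 -2; 0 6 0 2; 0 0 3 -14; 0 0 0 1]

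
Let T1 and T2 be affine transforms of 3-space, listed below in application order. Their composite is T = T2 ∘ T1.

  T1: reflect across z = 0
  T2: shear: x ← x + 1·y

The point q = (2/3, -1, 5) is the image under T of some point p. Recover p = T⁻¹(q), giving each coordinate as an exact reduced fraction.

p = (5/3, -1, -5)

T1 = [1 0 0 0; 0 1 0 0; 0 0 -1 0; 0 0 0 1]
T2·T1 = [1 1 0 0; 0 1 0 0; 0 0 -1 0; 0 0 0 1]
det M = -1; M⁻¹ = [1 -1 0 0; 0 1 0 0; 0 0 -1 0; 0 0 0 1]
M⁻¹ · (2/3, -1, 5)ᵀ = (5/3, -1, -5)ᵀ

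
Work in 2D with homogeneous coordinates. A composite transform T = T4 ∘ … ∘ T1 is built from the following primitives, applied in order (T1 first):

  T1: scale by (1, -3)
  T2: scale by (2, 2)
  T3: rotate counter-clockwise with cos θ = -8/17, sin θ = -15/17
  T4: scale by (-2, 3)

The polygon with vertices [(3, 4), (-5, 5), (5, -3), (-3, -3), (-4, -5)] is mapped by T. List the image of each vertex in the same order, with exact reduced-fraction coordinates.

T1 scale by (1, -3): (3, 4) → (3, -12); (-5, 5) → (-5, -15); (5, -3) → (5, 9); (-3, -3) → (-3, 9); (-4, -5) → (-4, 15)
T2 scale by (2, 2): (3, -12) → (6, -24); (-5, -15) → (-10, -30); (5, 9) → (10, 18); (-3, 9) → (-6, 18); (-4, 15) → (-8, 30)
T3 rotate counter-clockwise with cos θ = -8/17, sin θ = -15/17: (6, -24) → (-24, 6); (-10, -30) → (-370/17, 390/17); (10, 18) → (190/17, -294/17); (-6, 18) → (318/17, -54/17); (-8, 30) → (514/17, -120/17)
T4 scale by (-2, 3): (-24, 6) → (48, 18); (-370/17, 390/17) → (740/17, 1170/17); (190/17, -294/17) → (-380/17, -882/17); (318/17, -54/17) → (-636/17, -162/17); (514/17, -120/17) → (-1028/17, -360/17)

image vertices: (48, 18), (740/17, 1170/17), (-380/17, -882/17), (-636/17, -162/17), (-1028/17, -360/17)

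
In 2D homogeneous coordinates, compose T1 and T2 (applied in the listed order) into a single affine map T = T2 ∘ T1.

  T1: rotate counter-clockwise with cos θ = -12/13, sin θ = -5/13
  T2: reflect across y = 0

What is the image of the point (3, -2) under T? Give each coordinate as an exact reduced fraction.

T(p) = (-46/13, -9/13)

T1 rotate counter-clockwise with cos θ = -12/13, sin θ = -5/13: (3, -2) → (-46/13, 9/13)
T2 reflect across y = 0: (-46/13, 9/13) → (-46/13, -9/13)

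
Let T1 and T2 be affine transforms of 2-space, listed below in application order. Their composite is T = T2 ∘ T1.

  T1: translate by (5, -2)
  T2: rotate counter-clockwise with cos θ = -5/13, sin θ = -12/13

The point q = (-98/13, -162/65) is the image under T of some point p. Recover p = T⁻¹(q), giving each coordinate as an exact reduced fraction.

p = (1/5, -4)

T1 = [1 0 5; 0 1 -2; 0 0 1]
T2·T1 = [-5/13 12/13 -49/13; -12/13 -5/13 -50/13; 0 0 1]
det M = 1; M⁻¹ = [-5/13 -12/13 -5; 12/13 -5/13 2; 0 0 1]
M⁻¹ · (-98/13, -162/65)ᵀ = (1/5, -4)ᵀ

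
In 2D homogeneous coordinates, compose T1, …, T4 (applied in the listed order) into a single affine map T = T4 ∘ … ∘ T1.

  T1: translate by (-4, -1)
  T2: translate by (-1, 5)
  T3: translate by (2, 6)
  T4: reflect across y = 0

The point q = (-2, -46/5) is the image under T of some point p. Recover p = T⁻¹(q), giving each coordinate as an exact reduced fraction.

p = (1, -4/5)

T1 = [1 0 -4; 0 1 -1; 0 0 1]
T2·T1 = [1 0 -5; 0 1 4; 0 0 1]
T3·…·T1 = [1 0 -3; 0 1 10; 0 0 1]
T4·…·T1 = [1 0 -3; 0 -1 -10; 0 0 1]
det M = -1; M⁻¹ = [1 0 3; 0 -1 -10; 0 0 1]
M⁻¹ · (-2, -46/5)ᵀ = (1, -4/5)ᵀ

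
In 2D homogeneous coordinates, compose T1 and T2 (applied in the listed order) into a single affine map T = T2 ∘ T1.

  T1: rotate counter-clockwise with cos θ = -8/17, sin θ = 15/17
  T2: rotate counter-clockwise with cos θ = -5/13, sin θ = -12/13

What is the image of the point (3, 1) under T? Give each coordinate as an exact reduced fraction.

T(p) = (639/221, 283/221)

T1 rotate counter-clockwise with cos θ = -8/17, sin θ = 15/17: (3, 1) → (-39/17, 37/17)
T2 rotate counter-clockwise with cos θ = -5/13, sin θ = -12/13: (-39/17, 37/17) → (639/221, 283/221)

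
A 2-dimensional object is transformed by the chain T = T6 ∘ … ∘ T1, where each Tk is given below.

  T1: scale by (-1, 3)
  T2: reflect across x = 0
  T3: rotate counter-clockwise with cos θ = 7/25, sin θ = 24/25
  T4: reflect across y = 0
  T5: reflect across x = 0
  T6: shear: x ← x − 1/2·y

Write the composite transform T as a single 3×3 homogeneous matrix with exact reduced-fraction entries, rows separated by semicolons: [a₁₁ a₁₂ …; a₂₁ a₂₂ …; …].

T = [1/5 33/10 0; -24/25 -21/25 0; 0 0 1]

T1 = [-1 0 0; 0 3 0; 0 0 1]
T2·T1 = [1 0 0; 0 3 0; 0 0 1]
T3·…·T1 = [7/25 -72/25 0; 24/25 21/25 0; 0 0 1]
T4·…·T1 = [7/25 -72/25 0; -24/25 -21/25 0; 0 0 1]
T5·…·T1 = [-7/25 72/25 0; -24/25 -21/25 0; 0 0 1]
T6·…·T1 = [1/5 33/10 0; -24/25 -21/25 0; 0 0 1]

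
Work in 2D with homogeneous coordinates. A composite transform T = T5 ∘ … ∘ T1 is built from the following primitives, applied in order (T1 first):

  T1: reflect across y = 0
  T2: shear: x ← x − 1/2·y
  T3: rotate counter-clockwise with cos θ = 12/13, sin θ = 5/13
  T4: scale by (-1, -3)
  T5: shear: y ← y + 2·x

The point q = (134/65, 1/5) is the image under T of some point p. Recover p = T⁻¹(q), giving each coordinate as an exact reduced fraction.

p = (-2/5, -2)

T1 = [1 0 0; 0 -1 0; 0 0 1]
T2·T1 = [1 1/2 0; 0 -1 0; 0 0 1]
T3·…·T1 = [12/13 11/13 0; 5/13 -19/26 0; 0 0 1]
T4·…·T1 = [-12/13 -11/13 0; -15/13 57/26 0; 0 0 1]
T5·…·T1 = [-12/13 -11/13 0; -3 1/2 0; 0 0 1]
det M = -3; M⁻¹ = [-1/6 -11/39 0; -1 4/13 0; 0 0 1]
M⁻¹ · (134/65, 1/5)ᵀ = (-2/5, -2)ᵀ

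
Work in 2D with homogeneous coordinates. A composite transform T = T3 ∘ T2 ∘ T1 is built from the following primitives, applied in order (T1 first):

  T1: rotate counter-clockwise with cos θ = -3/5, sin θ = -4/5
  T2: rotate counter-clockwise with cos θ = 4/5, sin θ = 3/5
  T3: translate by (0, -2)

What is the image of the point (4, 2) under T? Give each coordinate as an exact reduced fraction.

T(p) = (2, -6)

T1 rotate counter-clockwise with cos θ = -3/5, sin θ = -4/5: (4, 2) → (-4/5, -22/5)
T2 rotate counter-clockwise with cos θ = 4/5, sin θ = 3/5: (-4/5, -22/5) → (2, -4)
T3 translate by (0, -2): (2, -4) → (2, -6)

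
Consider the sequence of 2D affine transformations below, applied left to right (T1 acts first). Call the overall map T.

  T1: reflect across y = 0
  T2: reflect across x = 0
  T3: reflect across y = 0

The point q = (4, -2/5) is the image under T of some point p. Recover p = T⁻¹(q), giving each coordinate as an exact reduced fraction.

p = (-4, -2/5)

T1 = [1 0 0; 0 -1 0; 0 0 1]
T2·T1 = [-1 0 0; 0 -1 0; 0 0 1]
T3·…·T1 = [-1 0 0; 0 1 0; 0 0 1]
det M = -1; M⁻¹ = [-1 0 0; 0 1 0; 0 0 1]
M⁻¹ · (4, -2/5)ᵀ = (-4, -2/5)ᵀ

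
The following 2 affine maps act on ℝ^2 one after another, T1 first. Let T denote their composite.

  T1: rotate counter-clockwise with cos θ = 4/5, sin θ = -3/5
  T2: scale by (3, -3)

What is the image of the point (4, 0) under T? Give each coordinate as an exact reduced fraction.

T1 rotate counter-clockwise with cos θ = 4/5, sin θ = -3/5: (4, 0) → (16/5, -12/5)
T2 scale by (3, -3): (16/5, -12/5) → (48/5, 36/5)

T(p) = (48/5, 36/5)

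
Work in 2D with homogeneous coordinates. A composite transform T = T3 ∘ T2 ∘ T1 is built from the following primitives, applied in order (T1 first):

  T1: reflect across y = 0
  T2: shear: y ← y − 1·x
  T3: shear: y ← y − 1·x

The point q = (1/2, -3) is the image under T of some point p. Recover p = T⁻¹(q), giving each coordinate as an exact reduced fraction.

T1 = [1 0 0; 0 -1 0; 0 0 1]
T2·T1 = [1 0 0; -1 -1 0; 0 0 1]
T3·…·T1 = [1 0 0; -2 -1 0; 0 0 1]
det M = -1; M⁻¹ = [1 0 0; -2 -1 0; 0 0 1]
M⁻¹ · (1/2, -3)ᵀ = (1/2, 2)ᵀ

p = (1/2, 2)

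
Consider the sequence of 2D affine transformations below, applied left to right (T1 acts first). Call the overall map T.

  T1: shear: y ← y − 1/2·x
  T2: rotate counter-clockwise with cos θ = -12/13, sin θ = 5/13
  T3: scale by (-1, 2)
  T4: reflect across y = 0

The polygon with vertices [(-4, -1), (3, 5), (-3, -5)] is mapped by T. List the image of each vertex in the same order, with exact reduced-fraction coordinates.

T1 shear: y ← y − 1/2·x: (-4, -1) → (-4, 1); (3, 5) → (3, 7/2); (-3, -5) → (-3, -7/2)
T2 rotate counter-clockwise with cos θ = -12/13, sin θ = 5/13: (-4, 1) → (43/13, -32/13); (3, 7/2) → (-107/26, -27/13); (-3, -7/2) → (107/26, 27/13)
T3 scale by (-1, 2): (43/13, -32/13) → (-43/13, -64/13); (-107/26, -27/13) → (107/26, -54/13); (107/26, 27/13) → (-107/26, 54/13)
T4 reflect across y = 0: (-43/13, -64/13) → (-43/13, 64/13); (107/26, -54/13) → (107/26, 54/13); (-107/26, 54/13) → (-107/26, -54/13)

image vertices: (-43/13, 64/13), (107/26, 54/13), (-107/26, -54/13)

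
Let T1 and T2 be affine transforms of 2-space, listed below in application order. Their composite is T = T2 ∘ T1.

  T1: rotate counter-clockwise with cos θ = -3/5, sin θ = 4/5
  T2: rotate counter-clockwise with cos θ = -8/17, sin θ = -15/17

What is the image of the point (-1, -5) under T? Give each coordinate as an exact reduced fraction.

T(p) = (-19/85, -433/85)

T1 rotate counter-clockwise with cos θ = -3/5, sin θ = 4/5: (-1, -5) → (23/5, 11/5)
T2 rotate counter-clockwise with cos θ = -8/17, sin θ = -15/17: (23/5, 11/5) → (-19/85, -433/85)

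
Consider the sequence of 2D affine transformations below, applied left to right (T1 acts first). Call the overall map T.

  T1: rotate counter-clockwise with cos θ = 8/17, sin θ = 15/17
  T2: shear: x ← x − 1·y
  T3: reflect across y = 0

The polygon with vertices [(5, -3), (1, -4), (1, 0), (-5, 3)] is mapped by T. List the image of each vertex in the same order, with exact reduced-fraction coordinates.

image vertices: (2, -3), (5, 1), (-7/17, -15/17), (-2, 3)

T1 rotate counter-clockwise with cos θ = 8/17, sin θ = 15/17: (5, -3) → (5, 3); (1, -4) → (4, -1); (1, 0) → (8/17, 15/17); (-5, 3) → (-5, -3)
T2 shear: x ← x − 1·y: (5, 3) → (2, 3); (4, -1) → (5, -1); (8/17, 15/17) → (-7/17, 15/17); (-5, -3) → (-2, -3)
T3 reflect across y = 0: (2, 3) → (2, -3); (5, -1) → (5, 1); (-7/17, 15/17) → (-7/17, -15/17); (-2, -3) → (-2, 3)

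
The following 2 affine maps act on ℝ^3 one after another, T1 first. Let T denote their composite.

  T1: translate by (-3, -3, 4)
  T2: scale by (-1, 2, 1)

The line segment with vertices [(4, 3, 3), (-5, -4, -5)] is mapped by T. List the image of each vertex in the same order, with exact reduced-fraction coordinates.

T1 translate by (-3, -3, 4): (4, 3, 3) → (1, 0, 7); (-5, -4, -5) → (-8, -7, -1)
T2 scale by (-1, 2, 1): (1, 0, 7) → (-1, 0, 7); (-8, -7, -1) → (8, -14, -1)

image vertices: (-1, 0, 7), (8, -14, -1)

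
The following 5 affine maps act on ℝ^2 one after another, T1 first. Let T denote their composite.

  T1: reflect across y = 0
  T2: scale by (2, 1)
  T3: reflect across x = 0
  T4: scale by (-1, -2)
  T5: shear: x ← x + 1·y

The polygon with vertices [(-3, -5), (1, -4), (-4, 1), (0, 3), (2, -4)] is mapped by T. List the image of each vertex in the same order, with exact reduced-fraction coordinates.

image vertices: (-16, -10), (-6, -8), (-6, 2), (6, 6), (-4, -8)

T1 reflect across y = 0: (-3, -5) → (-3, 5); (1, -4) → (1, 4); (-4, 1) → (-4, -1); (0, 3) → (0, -3); (2, -4) → (2, 4)
T2 scale by (2, 1): (-3, 5) → (-6, 5); (1, 4) → (2, 4); (-4, -1) → (-8, -1); (0, -3) → (0, -3); (2, 4) → (4, 4)
T3 reflect across x = 0: (-6, 5) → (6, 5); (2, 4) → (-2, 4); (-8, -1) → (8, -1); (0, -3) → (0, -3); (4, 4) → (-4, 4)
T4 scale by (-1, -2): (6, 5) → (-6, -10); (-2, 4) → (2, -8); (8, -1) → (-8, 2); (0, -3) → (0, 6); (-4, 4) → (4, -8)
T5 shear: x ← x + 1·y: (-6, -10) → (-16, -10); (2, -8) → (-6, -8); (-8, 2) → (-6, 2); (0, 6) → (6, 6); (4, -8) → (-4, -8)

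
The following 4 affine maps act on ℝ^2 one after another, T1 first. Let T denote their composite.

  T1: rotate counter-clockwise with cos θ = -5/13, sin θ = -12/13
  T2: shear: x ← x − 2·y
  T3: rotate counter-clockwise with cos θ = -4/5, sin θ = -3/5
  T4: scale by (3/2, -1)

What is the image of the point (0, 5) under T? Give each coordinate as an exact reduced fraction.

T1 rotate counter-clockwise with cos θ = -5/13, sin θ = -12/13: (0, 5) → (60/13, -25/13)
T2 shear: x ← x − 2·y: (60/13, -25/13) → (110/13, -25/13)
T3 rotate counter-clockwise with cos θ = -4/5, sin θ = -3/5: (110/13, -25/13) → (-103/13, -46/13)
T4 scale by (3/2, -1): (-103/13, -46/13) → (-309/26, 46/13)

T(p) = (-309/26, 46/13)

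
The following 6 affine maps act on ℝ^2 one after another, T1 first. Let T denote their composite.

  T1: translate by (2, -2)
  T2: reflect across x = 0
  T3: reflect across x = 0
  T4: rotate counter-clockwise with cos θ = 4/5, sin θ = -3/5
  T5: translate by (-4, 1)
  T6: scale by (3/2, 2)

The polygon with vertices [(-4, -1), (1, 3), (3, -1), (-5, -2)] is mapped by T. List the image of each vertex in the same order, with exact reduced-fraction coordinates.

image vertices: (-111/10, -2/5), (-3/2, 0), (-27/10, -44/5), (-66/5, -4/5)

T1 translate by (2, -2): (-4, -1) → (-2, -3); (1, 3) → (3, 1); (3, -1) → (5, -3); (-5, -2) → (-3, -4)
T2 reflect across x = 0: (-2, -3) → (2, -3); (3, 1) → (-3, 1); (5, -3) → (-5, -3); (-3, -4) → (3, -4)
T3 reflect across x = 0: (2, -3) → (-2, -3); (-3, 1) → (3, 1); (-5, -3) → (5, -3); (3, -4) → (-3, -4)
T4 rotate counter-clockwise with cos θ = 4/5, sin θ = -3/5: (-2, -3) → (-17/5, -6/5); (3, 1) → (3, -1); (5, -3) → (11/5, -27/5); (-3, -4) → (-24/5, -7/5)
T5 translate by (-4, 1): (-17/5, -6/5) → (-37/5, -1/5); (3, -1) → (-1, 0); (11/5, -27/5) → (-9/5, -22/5); (-24/5, -7/5) → (-44/5, -2/5)
T6 scale by (3/2, 2): (-37/5, -1/5) → (-111/10, -2/5); (-1, 0) → (-3/2, 0); (-9/5, -22/5) → (-27/10, -44/5); (-44/5, -2/5) → (-66/5, -4/5)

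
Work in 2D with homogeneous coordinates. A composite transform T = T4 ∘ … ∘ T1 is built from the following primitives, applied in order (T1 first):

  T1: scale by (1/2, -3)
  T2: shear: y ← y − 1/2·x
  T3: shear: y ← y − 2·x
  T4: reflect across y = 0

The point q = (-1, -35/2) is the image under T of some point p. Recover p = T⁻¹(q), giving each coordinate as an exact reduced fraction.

p = (-2, -5)

T1 = [1/2 0 0; 0 -3 0; 0 0 1]
T2·T1 = [1/2 0 0; -1/4 -3 0; 0 0 1]
T3·…·T1 = [1/2 0 0; -5/4 -3 0; 0 0 1]
T4·…·T1 = [1/2 0 0; 5/4 3 0; 0 0 1]
det M = 3/2; M⁻¹ = [2 0 0; -5/6 1/3 0; 0 0 1]
M⁻¹ · (-1, -35/2)ᵀ = (-2, -5)ᵀ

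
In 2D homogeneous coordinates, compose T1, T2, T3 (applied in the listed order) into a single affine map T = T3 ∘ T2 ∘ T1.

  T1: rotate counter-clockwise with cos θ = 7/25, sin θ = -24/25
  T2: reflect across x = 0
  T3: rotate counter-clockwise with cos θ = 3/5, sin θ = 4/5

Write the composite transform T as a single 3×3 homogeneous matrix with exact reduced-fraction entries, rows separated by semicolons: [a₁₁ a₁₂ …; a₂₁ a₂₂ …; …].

T = [3/5 -4/5 0; -4/5 -3/5 0; 0 0 1]

T1 = [7/25 24/25 0; -24/25 7/25 0; 0 0 1]
T2·T1 = [-7/25 -24/25 0; -24/25 7/25 0; 0 0 1]
T3·…·T1 = [3/5 -4/5 0; -4/5 -3/5 0; 0 0 1]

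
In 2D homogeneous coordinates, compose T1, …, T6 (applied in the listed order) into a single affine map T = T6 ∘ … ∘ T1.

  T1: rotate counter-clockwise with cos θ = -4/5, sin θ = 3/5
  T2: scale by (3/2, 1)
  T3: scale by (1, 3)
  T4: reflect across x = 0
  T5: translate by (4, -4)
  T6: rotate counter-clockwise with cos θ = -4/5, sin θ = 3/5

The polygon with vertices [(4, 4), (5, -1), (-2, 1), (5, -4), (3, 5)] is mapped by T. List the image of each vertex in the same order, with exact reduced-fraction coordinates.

T1 rotate counter-clockwise with cos θ = -4/5, sin θ = 3/5: (4, 4) → (-28/5, -4/5); (5, -1) → (-17/5, 19/5); (-2, 1) → (1, -2); (5, -4) → (-8/5, 31/5); (3, 5) → (-27/5, -11/5)
T2 scale by (3/2, 1): (-28/5, -4/5) → (-42/5, -4/5); (-17/5, 19/5) → (-51/10, 19/5); (1, -2) → (3/2, -2); (-8/5, 31/5) → (-12/5, 31/5); (-27/5, -11/5) → (-81/10, -11/5)
T3 scale by (1, 3): (-42/5, -4/5) → (-42/5, -12/5); (-51/10, 19/5) → (-51/10, 57/5); (3/2, -2) → (3/2, -6); (-12/5, 31/5) → (-12/5, 93/5); (-81/10, -11/5) → (-81/10, -33/5)
T4 reflect across x = 0: (-42/5, -12/5) → (42/5, -12/5); (-51/10, 57/5) → (51/10, 57/5); (3/2, -6) → (-3/2, -6); (-12/5, 93/5) → (12/5, 93/5); (-81/10, -33/5) → (81/10, -33/5)
T5 translate by (4, -4): (42/5, -12/5) → (62/5, -32/5); (51/10, 57/5) → (91/10, 37/5); (-3/2, -6) → (5/2, -10); (12/5, 93/5) → (32/5, 73/5); (81/10, -33/5) → (121/10, -53/5)
T6 rotate counter-clockwise with cos θ = -4/5, sin θ = 3/5: (62/5, -32/5) → (-152/25, 314/25); (91/10, 37/5) → (-293/25, -23/50); (5/2, -10) → (4, 19/2); (32/5, 73/5) → (-347/25, -196/25); (121/10, -53/5) → (-83/25, 787/50)

image vertices: (-152/25, 314/25), (-293/25, -23/50), (4, 19/2), (-347/25, -196/25), (-83/25, 787/50)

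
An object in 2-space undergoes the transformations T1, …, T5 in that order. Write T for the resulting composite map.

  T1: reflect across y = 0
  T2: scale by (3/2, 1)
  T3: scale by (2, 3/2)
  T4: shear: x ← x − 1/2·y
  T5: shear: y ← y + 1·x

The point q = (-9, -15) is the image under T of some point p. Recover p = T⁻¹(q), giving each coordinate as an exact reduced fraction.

T1 = [1 0 0; 0 -1 0; 0 0 1]
T2·T1 = [3/2 0 0; 0 -1 0; 0 0 1]
T3·…·T1 = [3 0 0; 0 -3/2 0; 0 0 1]
T4·…·T1 = [3 3/4 0; 0 -3/2 0; 0 0 1]
T5·…·T1 = [3 3/4 0; 3 -3/4 0; 0 0 1]
det M = -9/2; M⁻¹ = [1/6 1/6 0; 2/3 -2/3 0; 0 0 1]
M⁻¹ · (-9, -15)ᵀ = (-4, 4)ᵀ

p = (-4, 4)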